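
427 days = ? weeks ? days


Weeks: 427 ÷ 7 = 61 remainder 0

61 weeks 0 days


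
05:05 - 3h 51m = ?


01:14

Start: 305 minutes from midnight
Subtract: 231 minutes
Remaining: 305 - 231 = 74
Hours: 1, Minutes: 14


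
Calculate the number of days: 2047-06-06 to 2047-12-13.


190 days

From June 6, 2047 to December 13, 2047
Rest of June 2047: 30 - 6 = 24
Full months: July 31, August 31, September 30, October 31, November 30
Days into December 2047: 13
Total = 24 + 31 + 31 + 30 + 31 + 30 + 13 = 190 days


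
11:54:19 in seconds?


42859 seconds

Hours: 11 × 3600 = 39600
Minutes: 54 × 60 = 3240
Seconds: 19
Total = 39600 + 3240 + 19 = 42859


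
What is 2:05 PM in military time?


14:05

Input: 2:05 PM
PM: 2 + 12 = 14


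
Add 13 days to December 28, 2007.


Start: December 28, 2007
Add 13 days
December 28 → January 1: 31 - 28 + 1 = 4 days (13 - 4 = 9 left)
January 1 + 9 = January 10, 2008

January 10, 2008


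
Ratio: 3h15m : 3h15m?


1:1 (1.00)

Duration 1: 195 minutes
Duration 2: 195 minutes
Ratio = 195:195
GCD = 195
Simplified = 1:1
As a decimal: 1/1 = 1.00


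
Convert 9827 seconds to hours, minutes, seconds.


2h 43m 47s

Hours: 9827 ÷ 3600 = 2 remainder 2627
Minutes: 2627 ÷ 60 = 43 remainder 47
Seconds: 47


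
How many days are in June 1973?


30 days

Month: June (month 6)
June has 30 days


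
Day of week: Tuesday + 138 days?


Start: Tuesday (index 1)
(1 + 138) mod 7
= 139 mod 7
= 6
Index 6 → Sunday

Sunday


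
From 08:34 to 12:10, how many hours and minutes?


End time in minutes: 12×60 + 10 = 730
Start time in minutes: 8×60 + 34 = 514
Difference = 730 - 514 = 216 minutes
= 3 hours 36 minutes

3h 36m


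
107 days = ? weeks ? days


Weeks: 107 ÷ 7 = 15 remainder 2

15 weeks 2 days


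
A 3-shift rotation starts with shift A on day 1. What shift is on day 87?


Shifts: A, B, C
Start: A (index 0)
Day 87: (0 + 87 - 1) mod 3
= 86 mod 3
= 2
Index 2 → shift C

Shift C


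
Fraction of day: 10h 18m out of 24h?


0.4292 (42.92%)

Total minutes: 10×60 + 18 = 618
Day = 24×60 = 1440 minutes
Fraction = 618/1440 ≈ 0.4292
As a percentage: 618/1440 × 100 ≈ 42.92%


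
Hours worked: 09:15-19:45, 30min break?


10h 0m (600 minutes)

Total time = (19×60+45) - (9×60+15)
= 1185 - 555 = 630 min
Minus break: 630 - 30 = 600 min
= 10h 0m


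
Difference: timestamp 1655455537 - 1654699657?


Difference = 1655455537 - 1654699657 = 755880 seconds
In hours: 755880 / 3600 ≈ 210.0
In days: 755880 / 86400 ≈ 8.75

755880 seconds (210.0 hours / 8.75 days)


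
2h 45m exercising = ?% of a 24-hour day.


Time: 165 minutes
Day: 1440 minutes
Percentage = (165/1440) × 100 ≈ 11.5%

11.5%


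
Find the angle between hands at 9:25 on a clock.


Hour hand = 9×30 + 25×0.5 = 282.5°
Minute hand = 25×6 = 150°
Difference = |282.5 - 150| = 132.5°

132.5°


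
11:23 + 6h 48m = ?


18:11

Start: 683 minutes from midnight
Add: 408 minutes
Total: 1091 minutes
Hours: 1091 ÷ 60 = 18 remainder 11


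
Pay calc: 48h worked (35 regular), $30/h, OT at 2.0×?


$1830.00

Regular: 35h × $30 = $1050.00
Overtime: 48 - 35 = 13h
OT pay: 13h × $30 × 2.0 = $780.00
Total = $1050.00 + $780.00 = $1830.00


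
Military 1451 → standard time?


Hour: 14
14 - 12 = 2 → PM

2:51 PM


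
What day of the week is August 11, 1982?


Zeller's congruence:
q=11, m=8, k=82, j=19
h = (11 + ⌊13×9/5⌋ + 82 + ⌊82/4⌋ + ⌊19/4⌋ - 2×19) mod 7
= (11 + 23 + 82 + 20 + 4 - 38) mod 7
= 102 mod 7 = 4
h=4 → Wednesday

Wednesday


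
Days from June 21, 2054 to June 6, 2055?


From June 21, 2054 to June 6, 2055
Rest of June 2054: 30 - 21 = 9
Full months: July 31, August 31, September 30, October 31, November 30, December 31, January 31, February 2055 28, March 31, April 30, May 31
Days into June 2055: 6
Total = 9 + 31 + 31 + 30 + 31 + 30 + 31 + 31 + 28 + 31 + 30 + 31 + 6 = 350 days

350 days


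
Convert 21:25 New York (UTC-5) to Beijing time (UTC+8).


10:25 (next day)

Time difference = UTC+8 - UTC-5 = +13 hours
New hour = (21 + 13) mod 24
= 34 mod 24 = 10
Minutes unchanged → 10:25; 34 ≥ 24 → next day


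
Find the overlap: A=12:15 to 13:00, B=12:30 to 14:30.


30 minutes

Meeting A: 735-780 (in minutes from midnight)
Meeting B: 750-870
Overlap start = max(735, 750) = 750
Overlap end = min(780, 870) = 780
Overlap = max(0, 780 - 750) = 30 min


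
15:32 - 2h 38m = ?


Start: 932 minutes from midnight
Subtract: 158 minutes
Remaining: 932 - 158 = 774
Hours: 12, Minutes: 54

12:54


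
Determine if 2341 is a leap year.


Rules: divisible by 4 AND (not by 100 OR by 400)
2341 ÷ 4 = 585 remainder 1 → not divisible by 4
Not divisible by 4 → not a leap year

No


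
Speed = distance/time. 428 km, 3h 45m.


114.1 km/h

Distance: 428 km
Time: 3h 45m = 225 min = 225/60 = 15/4 hours
Speed = 428 ÷ (15/4) = 428 × 4 / 15 = 1712/15 ≈ 114.1 km/h


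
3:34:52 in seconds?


12892 seconds

Hours: 3 × 3600 = 10800
Minutes: 34 × 60 = 2040
Seconds: 52
Total = 10800 + 2040 + 52 = 12892


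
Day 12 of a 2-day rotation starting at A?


Shifts: A, B
Start: A (index 0)
Day 12: (0 + 12 - 1) mod 2
= 11 mod 2
= 1
Index 1 → shift B

Shift B


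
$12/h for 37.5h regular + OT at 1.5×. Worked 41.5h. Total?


Regular: 37.5h × $12 = $450.00
Overtime: 41.5 - 37.5 = 4.0h
OT pay: 4.0h × $12 × 1.5 = $72.00
Total = $450.00 + $72.00 = $522.00

$522.00


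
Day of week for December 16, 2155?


Zeller's congruence:
q=16, m=12, k=55, j=21
h = (16 + ⌊13×13/5⌋ + 55 + ⌊55/4⌋ + ⌊21/4⌋ - 2×21) mod 7
= (16 + 33 + 55 + 13 + 5 - 42) mod 7
= 80 mod 7 = 3
h=3 → Tuesday

Tuesday


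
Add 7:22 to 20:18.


Start: 1218 minutes from midnight
Add: 442 minutes
Total: 1660 minutes
Hours: 1660 ÷ 60 = 27 remainder 40
27 ≥ 24 → 27 - 24 = 3 (next day)

03:40 (next day)


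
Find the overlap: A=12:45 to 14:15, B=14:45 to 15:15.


0 minutes

Meeting A: 765-855 (in minutes from midnight)
Meeting B: 885-915
Overlap start = max(765, 885) = 885
Overlap end = min(855, 915) = 855
Overlap = max(0, 855 - 885) = 0 min


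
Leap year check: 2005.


Rules: divisible by 4 AND (not by 100 OR by 400)
2005 ÷ 4 = 501 remainder 1 → not divisible by 4
Not divisible by 4 → not a leap year

No


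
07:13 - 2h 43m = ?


Start: 433 minutes from midnight
Subtract: 163 minutes
Remaining: 433 - 163 = 270
Hours: 4, Minutes: 30

04:30


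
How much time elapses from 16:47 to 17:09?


0h 22m

End time in minutes: 17×60 + 9 = 1029
Start time in minutes: 16×60 + 47 = 1007
Difference = 1029 - 1007 = 22 minutes
= 0 hours 22 minutes


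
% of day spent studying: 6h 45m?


Time: 405 minutes
Day: 1440 minutes
Percentage = (405/1440) × 100 ≈ 28.1%

28.1%


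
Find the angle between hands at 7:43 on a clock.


26.5°

Hour hand = 7×30 + 43×0.5 = 231.5°
Minute hand = 43×6 = 258°
Difference = |231.5 - 258| = 26.5°


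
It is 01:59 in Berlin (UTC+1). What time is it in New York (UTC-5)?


Time difference = UTC-5 - UTC+1 = -6 hours
New hour = (1 -6) mod 24
= -5 mod 24 = 19
Minutes unchanged → 19:59; -5 < 0 → previous day

19:59 (previous day)


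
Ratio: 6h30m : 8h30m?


Duration 1: 390 minutes
Duration 2: 510 minutes
Ratio = 390:510
GCD = 30
Simplified = 13:17
As a decimal: 13/17 ≈ 0.76

13:17 (0.76)


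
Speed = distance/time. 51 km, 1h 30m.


Distance: 51 km
Time: 1h 30m = 90 min = 90/60 = 3/2 hours
Speed = 51 ÷ (3/2) = 51 × 2 / 3 = 102/3 = 34.0 km/h

34.0 km/h


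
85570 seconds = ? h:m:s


23h 46m 10s

Hours: 85570 ÷ 3600 = 23 remainder 2770
Minutes: 2770 ÷ 60 = 46 remainder 10
Seconds: 10


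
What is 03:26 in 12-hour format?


Hour: 3
3 < 12 → AM

3:26 AM


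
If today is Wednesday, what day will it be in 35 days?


Start: Wednesday (index 2)
(2 + 35) mod 7
= 37 mod 7
= 2
Index 2 → Wednesday

Wednesday


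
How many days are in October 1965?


Month: October (month 10)
October has 31 days

31 days


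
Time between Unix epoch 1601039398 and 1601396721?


357323 seconds (99.3 hours / 4.14 days)

Difference = 1601396721 - 1601039398 = 357323 seconds
In hours: 357323 / 3600 ≈ 99.3
In days: 357323 / 86400 ≈ 4.14


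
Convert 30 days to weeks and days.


4 weeks 2 days

Weeks: 30 ÷ 7 = 4 remainder 2


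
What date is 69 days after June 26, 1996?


September 3, 1996

Start: June 26, 1996
Add 69 days
June 26 → July 1: 30 - 26 + 1 = 5 days (69 - 5 = 64 left)
July 1 → August 1: 31 - 1 + 1 = 31 days (64 - 31 = 33 left)
August 1 → September 1: 31 - 1 + 1 = 31 days (33 - 31 = 2 left)
September 1 + 2 = September 3, 1996


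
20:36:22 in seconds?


74182 seconds

Hours: 20 × 3600 = 72000
Minutes: 36 × 60 = 2160
Seconds: 22
Total = 72000 + 2160 + 22 = 74182


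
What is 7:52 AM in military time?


Input: 7:52 AM
AM hour stays: 7

07:52


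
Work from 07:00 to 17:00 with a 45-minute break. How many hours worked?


9h 15m (555 minutes)

Total time = (17×60+0) - (7×60+0)
= 1020 - 420 = 600 min
Minus break: 600 - 45 = 555 min
= 9h 15m


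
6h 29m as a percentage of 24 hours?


Total minutes: 6×60 + 29 = 389
Day = 24×60 = 1440 minutes
Fraction = 389/1440 ≈ 0.2701
As a percentage: 389/1440 × 100 ≈ 27.01%

0.2701 (27.01%)


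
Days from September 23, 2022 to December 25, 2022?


From September 23, 2022 to December 25, 2022
Rest of September 2022: 30 - 23 = 7
Full months: October 31, November 30
Days into December 2022: 25
Total = 7 + 31 + 30 + 25 = 93 days

93 days


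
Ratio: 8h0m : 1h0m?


8:1 (8.00)

Duration 1: 480 minutes
Duration 2: 60 minutes
Ratio = 480:60
GCD = 60
Simplified = 8:1
As a decimal: 8/1 = 8.00


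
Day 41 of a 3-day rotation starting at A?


Shifts: A, B, C
Start: A (index 0)
Day 41: (0 + 41 - 1) mod 3
= 40 mod 3
= 1
Index 1 → shift B

Shift B


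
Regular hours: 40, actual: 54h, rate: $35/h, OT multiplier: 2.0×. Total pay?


Regular: 40h × $35 = $1400.00
Overtime: 54 - 40 = 14h
OT pay: 14h × $35 × 2.0 = $980.00
Total = $1400.00 + $980.00 = $2380.00

$2380.00


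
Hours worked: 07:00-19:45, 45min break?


Total time = (19×60+45) - (7×60+0)
= 1185 - 420 = 765 min
Minus break: 765 - 45 = 720 min
= 12h 0m

12h 0m (720 minutes)


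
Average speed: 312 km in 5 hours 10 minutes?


60.4 km/h

Distance: 312 km
Time: 5h 10m = 310 min = 310/60 = 31/6 hours
Speed = 312 ÷ (31/6) = 312 × 6 / 31 = 1872/31 ≈ 60.4 km/h


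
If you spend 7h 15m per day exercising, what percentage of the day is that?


30.2%

Time: 435 minutes
Day: 1440 minutes
Percentage = (435/1440) × 100 ≈ 30.2%


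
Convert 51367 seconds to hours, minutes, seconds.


14h 16m 7s

Hours: 51367 ÷ 3600 = 14 remainder 967
Minutes: 967 ÷ 60 = 16 remainder 7
Seconds: 7


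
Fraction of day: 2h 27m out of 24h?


Total minutes: 2×60 + 27 = 147
Day = 24×60 = 1440 minutes
Fraction = 147/1440 ≈ 0.1021
As a percentage: 147/1440 × 100 ≈ 10.21%

0.1021 (10.21%)


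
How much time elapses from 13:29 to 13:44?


0h 15m

End time in minutes: 13×60 + 44 = 824
Start time in minutes: 13×60 + 29 = 809
Difference = 824 - 809 = 15 minutes
= 0 hours 15 minutes


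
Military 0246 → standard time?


2:46 AM

Hour: 2
2 < 12 → AM


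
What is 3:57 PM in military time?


15:57

Input: 3:57 PM
PM: 3 + 12 = 15


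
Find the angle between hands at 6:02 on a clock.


Hour hand = 6×30 + 2×0.5 = 181.0°
Minute hand = 2×6 = 12°
Difference = |181.0 - 12| = 169.0°

169.0°


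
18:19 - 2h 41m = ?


Start: 1099 minutes from midnight
Subtract: 161 minutes
Remaining: 1099 - 161 = 938
Hours: 15, Minutes: 38

15:38


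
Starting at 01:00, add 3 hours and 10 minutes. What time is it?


04:10

Start: 60 minutes from midnight
Add: 190 minutes
Total: 250 minutes
Hours: 250 ÷ 60 = 4 remainder 10


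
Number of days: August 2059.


Month: August (month 8)
August has 31 days

31 days


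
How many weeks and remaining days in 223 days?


Weeks: 223 ÷ 7 = 31 remainder 6

31 weeks 6 days


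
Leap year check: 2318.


No

Rules: divisible by 4 AND (not by 100 OR by 400)
2318 ÷ 4 = 579 remainder 2 → not divisible by 4
Not divisible by 4 → not a leap year


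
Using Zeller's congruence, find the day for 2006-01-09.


Zeller's congruence:
q=9, m=13, k=5, j=20
h = (9 + ⌊13×14/5⌋ + 5 + ⌊5/4⌋ + ⌊20/4⌋ - 2×20) mod 7
= (9 + 36 + 5 + 1 + 5 - 40) mod 7
= 16 mod 7 = 2
h=2 → Monday

Monday


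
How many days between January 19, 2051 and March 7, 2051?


From January 19, 2051 to March 7, 2051
Rest of January 2051: 31 - 19 = 12
Full months: February 2051 28
Days into March 2051: 7
Total = 12 + 28 + 7 = 47 days

47 days


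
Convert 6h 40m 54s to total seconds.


24054 seconds

Hours: 6 × 3600 = 21600
Minutes: 40 × 60 = 2400
Seconds: 54
Total = 21600 + 2400 + 54 = 24054


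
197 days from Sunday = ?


Start: Sunday (index 6)
(6 + 197) mod 7
= 203 mod 7
= 0
Index 0 → Monday

Monday


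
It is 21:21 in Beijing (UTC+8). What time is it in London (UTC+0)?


13:21

Time difference = UTC+0 - UTC+8 = -8 hours
New hour = (21 -8) mod 24
= 13 mod 24 = 13
Minutes unchanged → 13:21


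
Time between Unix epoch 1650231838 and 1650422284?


190446 seconds (52.9 hours / 2.20 days)

Difference = 1650422284 - 1650231838 = 190446 seconds
In hours: 190446 / 3600 ≈ 52.9
In days: 190446 / 86400 ≈ 2.20


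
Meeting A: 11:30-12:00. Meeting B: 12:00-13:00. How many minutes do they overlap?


0 minutes

Meeting A: 690-720 (in minutes from midnight)
Meeting B: 720-780
Overlap start = max(690, 720) = 720
Overlap end = min(720, 780) = 720
Overlap = max(0, 720 - 720) = 0 min


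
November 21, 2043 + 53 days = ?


January 13, 2044

Start: November 21, 2043
Add 53 days
November 21 → December 1: 30 - 21 + 1 = 10 days (53 - 10 = 43 left)
December 1 → January 1: 31 - 1 + 1 = 31 days (43 - 31 = 12 left)
January 1 + 12 = January 13, 2044


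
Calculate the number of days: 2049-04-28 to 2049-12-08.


From April 28, 2049 to December 8, 2049
Rest of April 2049: 30 - 28 = 2
Full months: May 31, June 30, July 31, August 31, September 30, October 31, November 30
Days into December 2049: 8
Total = 2 + 31 + 30 + 31 + 31 + 30 + 31 + 30 + 8 = 224 days

224 days


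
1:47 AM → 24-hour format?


Input: 1:47 AM
AM hour stays: 1

01:47


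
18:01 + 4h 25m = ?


Start: 1081 minutes from midnight
Add: 265 minutes
Total: 1346 minutes
Hours: 1346 ÷ 60 = 22 remainder 26

22:26


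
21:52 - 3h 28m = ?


18:24

Start: 1312 minutes from midnight
Subtract: 208 minutes
Remaining: 1312 - 208 = 1104
Hours: 18, Minutes: 24


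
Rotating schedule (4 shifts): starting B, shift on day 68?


Shifts: A, B, C, D
Start: B (index 1)
Day 68: (1 + 68 - 1) mod 4
= 68 mod 4
= 0
Index 0 → shift A

Shift A


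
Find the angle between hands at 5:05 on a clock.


122.5°

Hour hand = 5×30 + 5×0.5 = 152.5°
Minute hand = 5×6 = 30°
Difference = |152.5 - 30| = 122.5°


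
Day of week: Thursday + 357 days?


Thursday

Start: Thursday (index 3)
(3 + 357) mod 7
= 360 mod 7
= 3
Index 3 → Thursday


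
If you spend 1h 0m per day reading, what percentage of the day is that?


Time: 60 minutes
Day: 1440 minutes
Percentage = (60/1440) × 100 ≈ 4.2%

4.2%


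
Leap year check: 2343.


Rules: divisible by 4 AND (not by 100 OR by 400)
2343 ÷ 4 = 585 remainder 3 → not divisible by 4
Not divisible by 4 → not a leap year

No


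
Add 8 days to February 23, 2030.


March 3, 2030

Start: February 23, 2030
Add 8 days
February 23 → March 1: 28 - 23 + 1 = 6 days (8 - 6 = 2 left)
March 1 + 2 = March 3, 2030


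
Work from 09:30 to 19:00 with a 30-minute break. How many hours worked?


Total time = (19×60+0) - (9×60+30)
= 1140 - 570 = 570 min
Minus break: 570 - 30 = 540 min
= 9h 0m

9h 0m (540 minutes)


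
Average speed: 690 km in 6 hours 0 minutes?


Distance: 690 km
Time: 6 hours
Speed = 690 / 6 = 115.0 km/h

115.0 km/h


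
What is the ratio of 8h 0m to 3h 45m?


32:15 (2.13)

Duration 1: 480 minutes
Duration 2: 225 minutes
Ratio = 480:225
GCD = 15
Simplified = 32:15
As a decimal: 32/15 ≈ 2.13


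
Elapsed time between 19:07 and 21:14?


End time in minutes: 21×60 + 14 = 1274
Start time in minutes: 19×60 + 7 = 1147
Difference = 1274 - 1147 = 127 minutes
= 2 hours 7 minutes

2h 7m


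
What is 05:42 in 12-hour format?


Hour: 5
5 < 12 → AM

5:42 AM


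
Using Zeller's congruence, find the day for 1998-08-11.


Tuesday

Zeller's congruence:
q=11, m=8, k=98, j=19
h = (11 + ⌊13×9/5⌋ + 98 + ⌊98/4⌋ + ⌊19/4⌋ - 2×19) mod 7
= (11 + 23 + 98 + 24 + 4 - 38) mod 7
= 122 mod 7 = 3
h=3 → Tuesday


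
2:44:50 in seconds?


Hours: 2 × 3600 = 7200
Minutes: 44 × 60 = 2640
Seconds: 50
Total = 7200 + 2640 + 50 = 9890

9890 seconds


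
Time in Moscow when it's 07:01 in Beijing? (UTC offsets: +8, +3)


Time difference = UTC+3 - UTC+8 = -5 hours
New hour = (7 -5) mod 24
= 2 mod 24 = 2
Minutes unchanged → 02:01

02:01


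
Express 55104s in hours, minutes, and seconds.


Hours: 55104 ÷ 3600 = 15 remainder 1104
Minutes: 1104 ÷ 60 = 18 remainder 24
Seconds: 24

15h 18m 24s


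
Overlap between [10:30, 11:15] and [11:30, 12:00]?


0 minutes

Meeting A: 630-675 (in minutes from midnight)
Meeting B: 690-720
Overlap start = max(630, 690) = 690
Overlap end = min(675, 720) = 675
Overlap = max(0, 675 - 690) = 0 min


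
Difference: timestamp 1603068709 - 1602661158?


Difference = 1603068709 - 1602661158 = 407551 seconds
In hours: 407551 / 3600 ≈ 113.2
In days: 407551 / 86400 ≈ 4.72

407551 seconds (113.2 hours / 4.72 days)


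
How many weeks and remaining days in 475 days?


Weeks: 475 ÷ 7 = 67 remainder 6

67 weeks 6 days


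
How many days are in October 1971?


31 days

Month: October (month 10)
October has 31 days


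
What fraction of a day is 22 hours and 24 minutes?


0.9333 (93.33%)

Total minutes: 22×60 + 24 = 1344
Day = 24×60 = 1440 minutes
Fraction = 1344/1440 ≈ 0.9333
As a percentage: 1344/1440 × 100 ≈ 93.33%


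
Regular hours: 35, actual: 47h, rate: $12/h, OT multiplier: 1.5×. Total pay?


Regular: 35h × $12 = $420.00
Overtime: 47 - 35 = 12h
OT pay: 12h × $12 × 1.5 = $216.00
Total = $420.00 + $216.00 = $636.00

$636.00


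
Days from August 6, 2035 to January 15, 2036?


162 days

From August 6, 2035 to January 15, 2036
Rest of August 2035: 31 - 6 = 25
Full months: September 30, October 31, November 30, December 31
Days into January 2036: 15
Total = 25 + 30 + 31 + 30 + 31 + 15 = 162 days


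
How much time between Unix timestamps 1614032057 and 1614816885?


Difference = 1614816885 - 1614032057 = 784828 seconds
In hours: 784828 / 3600 ≈ 218.0
In days: 784828 / 86400 ≈ 9.08

784828 seconds (218.0 hours / 9.08 days)


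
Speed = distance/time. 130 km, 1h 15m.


104.0 km/h

Distance: 130 km
Time: 1h 15m = 75 min = 75/60 = 5/4 hours
Speed = 130 ÷ (5/4) = 130 × 4 / 5 = 520/5 = 104.0 km/h


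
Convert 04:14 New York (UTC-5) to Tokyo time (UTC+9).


18:14

Time difference = UTC+9 - UTC-5 = +14 hours
New hour = (4 + 14) mod 24
= 18 mod 24 = 18
Minutes unchanged → 18:14


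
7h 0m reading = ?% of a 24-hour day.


Time: 420 minutes
Day: 1440 minutes
Percentage = (420/1440) × 100 ≈ 29.2%

29.2%


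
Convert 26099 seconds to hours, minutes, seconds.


Hours: 26099 ÷ 3600 = 7 remainder 899
Minutes: 899 ÷ 60 = 14 remainder 59
Seconds: 59

7h 14m 59s


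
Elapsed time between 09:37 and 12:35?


End time in minutes: 12×60 + 35 = 755
Start time in minutes: 9×60 + 37 = 577
Difference = 755 - 577 = 178 minutes
= 2 hours 58 minutes

2h 58m


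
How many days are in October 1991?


Month: October (month 10)
October has 31 days

31 days


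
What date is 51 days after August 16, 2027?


Start: August 16, 2027
Add 51 days
August 16 → September 1: 31 - 16 + 1 = 16 days (51 - 16 = 35 left)
September 1 → October 1: 30 - 1 + 1 = 30 days (35 - 30 = 5 left)
October 1 + 5 = October 6, 2027

October 6, 2027


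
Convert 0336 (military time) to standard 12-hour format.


Hour: 3
3 < 12 → AM

3:36 AM


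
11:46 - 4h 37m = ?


07:09

Start: 706 minutes from midnight
Subtract: 277 minutes
Remaining: 706 - 277 = 429
Hours: 7, Minutes: 9


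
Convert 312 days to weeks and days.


44 weeks 4 days

Weeks: 312 ÷ 7 = 44 remainder 4


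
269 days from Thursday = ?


Sunday

Start: Thursday (index 3)
(3 + 269) mod 7
= 272 mod 7
= 6
Index 6 → Sunday


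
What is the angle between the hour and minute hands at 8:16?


152.0°

Hour hand = 8×30 + 16×0.5 = 248.0°
Minute hand = 16×6 = 96°
Difference = |248.0 - 96| = 152.0°


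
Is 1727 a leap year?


No

Rules: divisible by 4 AND (not by 100 OR by 400)
1727 ÷ 4 = 431 remainder 3 → not divisible by 4
Not divisible by 4 → not a leap year


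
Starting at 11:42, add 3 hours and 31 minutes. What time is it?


Start: 702 minutes from midnight
Add: 211 minutes
Total: 913 minutes
Hours: 913 ÷ 60 = 15 remainder 13

15:13


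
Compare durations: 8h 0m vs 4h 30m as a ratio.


Duration 1: 480 minutes
Duration 2: 270 minutes
Ratio = 480:270
GCD = 30
Simplified = 16:9
As a decimal: 16/9 ≈ 1.78

16:9 (1.78)


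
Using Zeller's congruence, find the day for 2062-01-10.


Zeller's congruence:
q=10, m=13, k=61, j=20
h = (10 + ⌊13×14/5⌋ + 61 + ⌊61/4⌋ + ⌊20/4⌋ - 2×20) mod 7
= (10 + 36 + 61 + 15 + 5 - 40) mod 7
= 87 mod 7 = 3
h=3 → Tuesday

Tuesday


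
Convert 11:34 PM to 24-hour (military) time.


Input: 11:34 PM
PM: 11 + 12 = 23

23:34


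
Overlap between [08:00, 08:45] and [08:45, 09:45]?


0 minutes

Meeting A: 480-525 (in minutes from midnight)
Meeting B: 525-585
Overlap start = max(480, 525) = 525
Overlap end = min(525, 585) = 525
Overlap = max(0, 525 - 525) = 0 min


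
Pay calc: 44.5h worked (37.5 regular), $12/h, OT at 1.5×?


$576.00

Regular: 37.5h × $12 = $450.00
Overtime: 44.5 - 37.5 = 7.0h
OT pay: 7.0h × $12 × 1.5 = $126.00
Total = $450.00 + $126.00 = $576.00


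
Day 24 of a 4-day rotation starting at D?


Shift C

Shifts: A, B, C, D
Start: D (index 3)
Day 24: (3 + 24 - 1) mod 4
= 26 mod 4
= 2
Index 2 → shift C


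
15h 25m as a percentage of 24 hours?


Total minutes: 15×60 + 25 = 925
Day = 24×60 = 1440 minutes
Fraction = 925/1440 ≈ 0.6424
As a percentage: 925/1440 × 100 ≈ 64.24%

0.6424 (64.24%)


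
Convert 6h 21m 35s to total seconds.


22895 seconds

Hours: 6 × 3600 = 21600
Minutes: 21 × 60 = 1260
Seconds: 35
Total = 21600 + 1260 + 35 = 22895


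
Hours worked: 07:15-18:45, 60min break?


Total time = (18×60+45) - (7×60+15)
= 1125 - 435 = 690 min
Minus break: 690 - 60 = 630 min
= 10h 30m

10h 30m (630 minutes)


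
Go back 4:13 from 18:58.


14:45

Start: 1138 minutes from midnight
Subtract: 253 minutes
Remaining: 1138 - 253 = 885
Hours: 14, Minutes: 45


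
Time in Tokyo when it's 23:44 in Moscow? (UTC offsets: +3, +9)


05:44 (next day)

Time difference = UTC+9 - UTC+3 = +6 hours
New hour = (23 + 6) mod 24
= 29 mod 24 = 5
Minutes unchanged → 05:44; 29 ≥ 24 → next day


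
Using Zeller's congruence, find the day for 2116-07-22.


Wednesday

Zeller's congruence:
q=22, m=7, k=16, j=21
h = (22 + ⌊13×8/5⌋ + 16 + ⌊16/4⌋ + ⌊21/4⌋ - 2×21) mod 7
= (22 + 20 + 16 + 4 + 5 - 42) mod 7
= 25 mod 7 = 4
h=4 → Wednesday


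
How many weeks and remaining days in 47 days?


Weeks: 47 ÷ 7 = 6 remainder 5

6 weeks 5 days


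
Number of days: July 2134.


Month: July (month 7)
July has 31 days

31 days


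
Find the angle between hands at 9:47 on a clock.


Hour hand = 9×30 + 47×0.5 = 293.5°
Minute hand = 47×6 = 282°
Difference = |293.5 - 282| = 11.5°

11.5°


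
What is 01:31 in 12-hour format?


1:31 AM

Hour: 1
1 < 12 → AM


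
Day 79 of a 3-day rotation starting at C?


Shifts: A, B, C
Start: C (index 2)
Day 79: (2 + 79 - 1) mod 3
= 80 mod 3
= 2
Index 2 → shift C

Shift C


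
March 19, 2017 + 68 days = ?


Start: March 19, 2017
Add 68 days
March 19 → April 1: 31 - 19 + 1 = 13 days (68 - 13 = 55 left)
April 1 → May 1: 30 - 1 + 1 = 30 days (55 - 30 = 25 left)
May 1 + 25 = May 26, 2017

May 26, 2017


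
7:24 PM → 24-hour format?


Input: 7:24 PM
PM: 7 + 12 = 19

19:24


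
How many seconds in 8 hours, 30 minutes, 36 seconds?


Hours: 8 × 3600 = 28800
Minutes: 30 × 60 = 1800
Seconds: 36
Total = 28800 + 1800 + 36 = 30636

30636 seconds


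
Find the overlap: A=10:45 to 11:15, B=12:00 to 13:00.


0 minutes

Meeting A: 645-675 (in minutes from midnight)
Meeting B: 720-780
Overlap start = max(645, 720) = 720
Overlap end = min(675, 780) = 675
Overlap = max(0, 675 - 720) = 0 min


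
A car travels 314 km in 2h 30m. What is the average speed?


Distance: 314 km
Time: 2h 30m = 150 min = 150/60 = 5/2 hours
Speed = 314 ÷ (5/2) = 314 × 2 / 5 = 628/5 = 125.6 km/h

125.6 km/h


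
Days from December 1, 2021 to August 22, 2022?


264 days

From December 1, 2021 to August 22, 2022
Rest of December 2021: 31 - 1 = 30
Full months: January 31, February 2022 28, March 31, April 30, May 31, June 30, July 31
Days into August 2022: 22
Total = 30 + 31 + 28 + 31 + 30 + 31 + 30 + 31 + 22 = 264 days


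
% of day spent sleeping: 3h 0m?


Time: 180 minutes
Day: 1440 minutes
Percentage = (180/1440) × 100 = 12.5%

12.5%


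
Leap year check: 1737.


No

Rules: divisible by 4 AND (not by 100 OR by 400)
1737 ÷ 4 = 434 remainder 1 → not divisible by 4
Not divisible by 4 → not a leap year


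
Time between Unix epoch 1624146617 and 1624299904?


153287 seconds (42.6 hours / 1.77 days)

Difference = 1624299904 - 1624146617 = 153287 seconds
In hours: 153287 / 3600 ≈ 42.6
In days: 153287 / 86400 ≈ 1.77


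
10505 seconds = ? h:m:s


2h 55m 5s

Hours: 10505 ÷ 3600 = 2 remainder 3305
Minutes: 3305 ÷ 60 = 55 remainder 5
Seconds: 5


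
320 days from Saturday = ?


Thursday

Start: Saturday (index 5)
(5 + 320) mod 7
= 325 mod 7
= 3
Index 3 → Thursday


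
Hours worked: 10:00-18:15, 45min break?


Total time = (18×60+15) - (10×60+0)
= 1095 - 600 = 495 min
Minus break: 495 - 45 = 450 min
= 7h 30m

7h 30m (450 minutes)


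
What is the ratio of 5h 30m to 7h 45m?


22:31 (0.71)

Duration 1: 330 minutes
Duration 2: 465 minutes
Ratio = 330:465
GCD = 15
Simplified = 22:31
As a decimal: 22/31 ≈ 0.71


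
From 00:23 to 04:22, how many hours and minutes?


End time in minutes: 4×60 + 22 = 262
Start time in minutes: 0×60 + 23 = 23
Difference = 262 - 23 = 239 minutes
= 3 hours 59 minutes

3h 59m


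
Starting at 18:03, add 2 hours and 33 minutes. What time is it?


20:36

Start: 1083 minutes from midnight
Add: 153 minutes
Total: 1236 minutes
Hours: 1236 ÷ 60 = 20 remainder 36


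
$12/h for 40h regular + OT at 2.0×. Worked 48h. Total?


$672.00

Regular: 40h × $12 = $480.00
Overtime: 48 - 40 = 8h
OT pay: 8h × $12 × 2.0 = $192.00
Total = $480.00 + $192.00 = $672.00


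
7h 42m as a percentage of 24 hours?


Total minutes: 7×60 + 42 = 462
Day = 24×60 = 1440 minutes
Fraction = 462/1440 ≈ 0.3208
As a percentage: 462/1440 × 100 ≈ 32.08%

0.3208 (32.08%)


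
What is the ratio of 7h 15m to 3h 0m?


Duration 1: 435 minutes
Duration 2: 180 minutes
Ratio = 435:180
GCD = 15
Simplified = 29:12
As a decimal: 29/12 ≈ 2.42

29:12 (2.42)


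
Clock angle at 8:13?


Hour hand = 8×30 + 13×0.5 = 246.5°
Minute hand = 13×6 = 78°
Difference = |246.5 - 78| = 168.5°

168.5°


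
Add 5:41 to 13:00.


Start: 780 minutes from midnight
Add: 341 minutes
Total: 1121 minutes
Hours: 1121 ÷ 60 = 18 remainder 41

18:41


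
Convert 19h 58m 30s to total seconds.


71910 seconds

Hours: 19 × 3600 = 68400
Minutes: 58 × 60 = 3480
Seconds: 30
Total = 68400 + 3480 + 30 = 71910


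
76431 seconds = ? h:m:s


Hours: 76431 ÷ 3600 = 21 remainder 831
Minutes: 831 ÷ 60 = 13 remainder 51
Seconds: 51

21h 13m 51s


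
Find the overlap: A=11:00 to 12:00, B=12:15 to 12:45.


0 minutes

Meeting A: 660-720 (in minutes from midnight)
Meeting B: 735-765
Overlap start = max(660, 735) = 735
Overlap end = min(720, 765) = 720
Overlap = max(0, 720 - 735) = 0 min


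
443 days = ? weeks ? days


63 weeks 2 days

Weeks: 443 ÷ 7 = 63 remainder 2


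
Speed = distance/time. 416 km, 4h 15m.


97.9 km/h

Distance: 416 km
Time: 4h 15m = 255 min = 255/60 = 17/4 hours
Speed = 416 ÷ (17/4) = 416 × 4 / 17 = 1664/17 ≈ 97.9 km/h


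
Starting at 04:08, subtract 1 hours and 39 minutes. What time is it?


Start: 248 minutes from midnight
Subtract: 99 minutes
Remaining: 248 - 99 = 149
Hours: 2, Minutes: 29

02:29


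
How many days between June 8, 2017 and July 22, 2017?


From June 8, 2017 to July 22, 2017
Rest of June 2017: 30 - 8 = 22
Days into July 2017: 22
Total = 22 + 22 = 44 days

44 days


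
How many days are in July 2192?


Month: July (month 7)
July has 31 days

31 days


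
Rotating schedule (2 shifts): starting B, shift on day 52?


Shift A

Shifts: A, B
Start: B (index 1)
Day 52: (1 + 52 - 1) mod 2
= 52 mod 2
= 0
Index 0 → shift A


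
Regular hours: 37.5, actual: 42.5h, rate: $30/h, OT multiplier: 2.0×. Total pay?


Regular: 37.5h × $30 = $1125.00
Overtime: 42.5 - 37.5 = 5.0h
OT pay: 5.0h × $30 × 2.0 = $300.00
Total = $1125.00 + $300.00 = $1425.00

$1425.00


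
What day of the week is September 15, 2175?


Friday

Zeller's congruence:
q=15, m=9, k=75, j=21
h = (15 + ⌊13×10/5⌋ + 75 + ⌊75/4⌋ + ⌊21/4⌋ - 2×21) mod 7
= (15 + 26 + 75 + 18 + 5 - 42) mod 7
= 97 mod 7 = 6
h=6 → Friday


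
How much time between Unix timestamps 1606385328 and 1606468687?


83359 seconds (23.2 hours / 0.96 days)

Difference = 1606468687 - 1606385328 = 83359 seconds
In hours: 83359 / 3600 ≈ 23.2
In days: 83359 / 86400 ≈ 0.96


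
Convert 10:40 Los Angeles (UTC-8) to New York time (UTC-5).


Time difference = UTC-5 - UTC-8 = +3 hours
New hour = (10 + 3) mod 24
= 13 mod 24 = 13
Minutes unchanged → 13:40

13:40


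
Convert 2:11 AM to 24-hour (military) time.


Input: 2:11 AM
AM hour stays: 2

02:11


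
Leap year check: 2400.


Yes

Rules: divisible by 4 AND (not by 100 OR by 400)
2400 ÷ 4 = 600 exactly → divisible by 4
2400 ÷ 100 = 24 exactly → divisible by 100
2400 ÷ 400 = 6 exactly → divisible by 400
Divisible by 400 → leap year


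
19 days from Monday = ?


Saturday

Start: Monday (index 0)
(0 + 19) mod 7
= 19 mod 7
= 5
Index 5 → Saturday


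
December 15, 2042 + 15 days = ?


Start: December 15, 2042
Add 15 days
December 15 + 15 = December 30, 2042

December 30, 2042


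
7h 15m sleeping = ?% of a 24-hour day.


Time: 435 minutes
Day: 1440 minutes
Percentage = (435/1440) × 100 ≈ 30.2%

30.2%


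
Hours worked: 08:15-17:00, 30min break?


Total time = (17×60+0) - (8×60+15)
= 1020 - 495 = 525 min
Minus break: 525 - 30 = 495 min
= 8h 15m

8h 15m (495 minutes)


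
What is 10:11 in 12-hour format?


10:11 AM

Hour: 10
10 < 12 → AM


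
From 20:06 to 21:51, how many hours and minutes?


End time in minutes: 21×60 + 51 = 1311
Start time in minutes: 20×60 + 6 = 1206
Difference = 1311 - 1206 = 105 minutes
= 1 hours 45 minutes

1h 45m


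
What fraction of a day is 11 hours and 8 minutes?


Total minutes: 11×60 + 8 = 668
Day = 24×60 = 1440 minutes
Fraction = 668/1440 ≈ 0.4639
As a percentage: 668/1440 × 100 ≈ 46.39%

0.4639 (46.39%)


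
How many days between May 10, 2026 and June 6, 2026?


27 days

From May 10, 2026 to June 6, 2026
Rest of May 2026: 31 - 10 = 21
Days into June 2026: 6
Total = 21 + 6 = 27 days


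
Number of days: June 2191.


Month: June (month 6)
June has 30 days

30 days


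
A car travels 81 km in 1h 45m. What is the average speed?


Distance: 81 km
Time: 1h 45m = 105 min = 105/60 = 7/4 hours
Speed = 81 ÷ (7/4) = 81 × 4 / 7 = 324/7 ≈ 46.3 km/h

46.3 km/h


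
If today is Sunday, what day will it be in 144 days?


Start: Sunday (index 6)
(6 + 144) mod 7
= 150 mod 7
= 3
Index 3 → Thursday

Thursday


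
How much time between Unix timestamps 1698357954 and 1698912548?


554594 seconds (154.1 hours / 6.42 days)

Difference = 1698912548 - 1698357954 = 554594 seconds
In hours: 554594 / 3600 ≈ 154.1
In days: 554594 / 86400 ≈ 6.42


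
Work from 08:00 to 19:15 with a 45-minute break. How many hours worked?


Total time = (19×60+15) - (8×60+0)
= 1155 - 480 = 675 min
Minus break: 675 - 45 = 630 min
= 10h 30m

10h 30m (630 minutes)


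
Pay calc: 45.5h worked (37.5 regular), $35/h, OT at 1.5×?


$1732.50

Regular: 37.5h × $35 = $1312.50
Overtime: 45.5 - 37.5 = 8.0h
OT pay: 8.0h × $35 × 1.5 = $420.00
Total = $1312.50 + $420.00 = $1732.50


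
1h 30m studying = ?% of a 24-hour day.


Time: 90 minutes
Day: 1440 minutes
Percentage = (90/1440) × 100 ≈ 6.3%

6.3%


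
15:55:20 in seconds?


57320 seconds

Hours: 15 × 3600 = 54000
Minutes: 55 × 60 = 3300
Seconds: 20
Total = 54000 + 3300 + 20 = 57320


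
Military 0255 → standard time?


2:55 AM

Hour: 2
2 < 12 → AM


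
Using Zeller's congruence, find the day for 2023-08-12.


Zeller's congruence:
q=12, m=8, k=23, j=20
h = (12 + ⌊13×9/5⌋ + 23 + ⌊23/4⌋ + ⌊20/4⌋ - 2×20) mod 7
= (12 + 23 + 23 + 5 + 5 - 40) mod 7
= 28 mod 7 = 0
h=0 → Saturday

Saturday


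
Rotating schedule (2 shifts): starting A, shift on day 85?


Shifts: A, B
Start: A (index 0)
Day 85: (0 + 85 - 1) mod 2
= 84 mod 2
= 0
Index 0 → shift A

Shift A


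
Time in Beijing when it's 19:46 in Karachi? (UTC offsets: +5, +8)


22:46

Time difference = UTC+8 - UTC+5 = +3 hours
New hour = (19 + 3) mod 24
= 22 mod 24 = 22
Minutes unchanged → 22:46


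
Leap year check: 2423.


Rules: divisible by 4 AND (not by 100 OR by 400)
2423 ÷ 4 = 605 remainder 3 → not divisible by 4
Not divisible by 4 → not a leap year

No


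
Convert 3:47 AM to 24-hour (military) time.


Input: 3:47 AM
AM hour stays: 3

03:47


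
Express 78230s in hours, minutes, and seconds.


Hours: 78230 ÷ 3600 = 21 remainder 2630
Minutes: 2630 ÷ 60 = 43 remainder 50
Seconds: 50

21h 43m 50s


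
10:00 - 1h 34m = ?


Start: 600 minutes from midnight
Subtract: 94 minutes
Remaining: 600 - 94 = 506
Hours: 8, Minutes: 26

08:26


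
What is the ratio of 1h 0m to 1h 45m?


4:7 (0.57)

Duration 1: 60 minutes
Duration 2: 105 minutes
Ratio = 60:105
GCD = 15
Simplified = 4:7
As a decimal: 4/7 ≈ 0.57


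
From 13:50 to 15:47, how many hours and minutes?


End time in minutes: 15×60 + 47 = 947
Start time in minutes: 13×60 + 50 = 830
Difference = 947 - 830 = 117 minutes
= 1 hours 57 minutes

1h 57m


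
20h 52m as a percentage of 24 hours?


0.8694 (86.94%)

Total minutes: 20×60 + 52 = 1252
Day = 24×60 = 1440 minutes
Fraction = 1252/1440 ≈ 0.8694
As a percentage: 1252/1440 × 100 ≈ 86.94%


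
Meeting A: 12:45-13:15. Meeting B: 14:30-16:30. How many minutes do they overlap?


0 minutes

Meeting A: 765-795 (in minutes from midnight)
Meeting B: 870-990
Overlap start = max(765, 870) = 870
Overlap end = min(795, 990) = 795
Overlap = max(0, 795 - 870) = 0 min


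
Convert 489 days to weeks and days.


Weeks: 489 ÷ 7 = 69 remainder 6

69 weeks 6 days


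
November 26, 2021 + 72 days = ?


Start: November 26, 2021
Add 72 days
November 26 → December 1: 30 - 26 + 1 = 5 days (72 - 5 = 67 left)
December 1 → January 1: 31 - 1 + 1 = 31 days (67 - 31 = 36 left)
January 1 → February 1: 31 - 1 + 1 = 31 days (36 - 31 = 5 left)
February 1 + 5 = February 6, 2022

February 6, 2022


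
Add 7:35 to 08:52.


Start: 532 minutes from midnight
Add: 455 minutes
Total: 987 minutes
Hours: 987 ÷ 60 = 16 remainder 27

16:27


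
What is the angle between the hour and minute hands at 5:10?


Hour hand = 5×30 + 10×0.5 = 155.0°
Minute hand = 10×6 = 60°
Difference = |155.0 - 60| = 95.0°

95.0°


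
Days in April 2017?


30 days

Month: April (month 4)
April has 30 days


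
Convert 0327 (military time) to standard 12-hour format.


3:27 AM

Hour: 3
3 < 12 → AM


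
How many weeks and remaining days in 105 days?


15 weeks 0 days

Weeks: 105 ÷ 7 = 15 remainder 0


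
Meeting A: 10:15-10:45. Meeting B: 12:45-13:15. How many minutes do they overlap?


Meeting A: 615-645 (in minutes from midnight)
Meeting B: 765-795
Overlap start = max(615, 765) = 765
Overlap end = min(645, 795) = 645
Overlap = max(0, 645 - 765) = 0 min

0 minutes


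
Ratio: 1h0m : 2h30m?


2:5 (0.40)

Duration 1: 60 minutes
Duration 2: 150 minutes
Ratio = 60:150
GCD = 30
Simplified = 2:5
As a decimal: 2/5 = 0.40


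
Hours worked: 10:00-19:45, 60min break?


8h 45m (525 minutes)

Total time = (19×60+45) - (10×60+0)
= 1185 - 600 = 585 min
Minus break: 585 - 60 = 525 min
= 8h 45m


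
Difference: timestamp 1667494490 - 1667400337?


94153 seconds (26.2 hours / 1.09 days)

Difference = 1667494490 - 1667400337 = 94153 seconds
In hours: 94153 / 3600 ≈ 26.2
In days: 94153 / 86400 ≈ 1.09


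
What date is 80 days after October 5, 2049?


Start: October 5, 2049
Add 80 days
October 5 → November 1: 31 - 5 + 1 = 27 days (80 - 27 = 53 left)
November 1 → December 1: 30 - 1 + 1 = 30 days (53 - 30 = 23 left)
December 1 + 23 = December 24, 2049

December 24, 2049


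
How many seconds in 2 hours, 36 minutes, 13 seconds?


9373 seconds

Hours: 2 × 3600 = 7200
Minutes: 36 × 60 = 2160
Seconds: 13
Total = 7200 + 2160 + 13 = 9373


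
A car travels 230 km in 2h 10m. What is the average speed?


106.2 km/h

Distance: 230 km
Time: 2h 10m = 130 min = 130/60 = 13/6 hours
Speed = 230 ÷ (13/6) = 230 × 6 / 13 = 1380/13 ≈ 106.2 km/h


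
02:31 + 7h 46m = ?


Start: 151 minutes from midnight
Add: 466 minutes
Total: 617 minutes
Hours: 617 ÷ 60 = 10 remainder 17

10:17


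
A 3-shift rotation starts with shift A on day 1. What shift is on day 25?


Shifts: A, B, C
Start: A (index 0)
Day 25: (0 + 25 - 1) mod 3
= 24 mod 3
= 0
Index 0 → shift A

Shift A


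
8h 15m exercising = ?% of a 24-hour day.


34.4%

Time: 495 minutes
Day: 1440 minutes
Percentage = (495/1440) × 100 ≈ 34.4%


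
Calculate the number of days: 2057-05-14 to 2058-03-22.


From May 14, 2057 to March 22, 2058
Rest of May 2057: 31 - 14 = 17
Full months: June 30, July 31, August 31, September 30, October 31, November 30, December 31, January 31, February 2058 28
Days into March 2058: 22
Total = 17 + 30 + 31 + 31 + 30 + 31 + 30 + 31 + 31 + 28 + 22 = 312 days

312 days


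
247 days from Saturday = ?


Start: Saturday (index 5)
(5 + 247) mod 7
= 252 mod 7
= 0
Index 0 → Monday

Monday


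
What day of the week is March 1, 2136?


Zeller's congruence:
q=1, m=3, k=36, j=21
h = (1 + ⌊13×4/5⌋ + 36 + ⌊36/4⌋ + ⌊21/4⌋ - 2×21) mod 7
= (1 + 10 + 36 + 9 + 5 - 42) mod 7
= 19 mod 7 = 5
h=5 → Thursday

Thursday


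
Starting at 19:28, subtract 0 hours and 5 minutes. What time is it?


19:23

Start: 1168 minutes from midnight
Subtract: 5 minutes
Remaining: 1168 - 5 = 1163
Hours: 19, Minutes: 23
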